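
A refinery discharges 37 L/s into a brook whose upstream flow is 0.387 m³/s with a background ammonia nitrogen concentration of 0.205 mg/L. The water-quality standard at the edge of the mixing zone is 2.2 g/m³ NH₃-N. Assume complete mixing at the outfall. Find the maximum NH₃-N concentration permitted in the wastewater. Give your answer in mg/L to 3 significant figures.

23.1 mg/L

37 L/s = 0.037 m³/s.
Mass balance: 2.2·0.424 = 0.037·Cₑ + 0.387·0.205.
Cₑ = (0.9328 − 0.07934) / 0.037 = 23.07 mg/L.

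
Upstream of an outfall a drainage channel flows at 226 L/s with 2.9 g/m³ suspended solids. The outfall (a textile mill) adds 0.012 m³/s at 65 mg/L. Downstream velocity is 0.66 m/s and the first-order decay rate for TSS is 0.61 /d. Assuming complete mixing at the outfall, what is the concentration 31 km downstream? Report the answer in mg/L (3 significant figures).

226 L/s = 0.226 m³/s.
After complete mixing, C₀ = (0.012·65 + 0.226·2.9) / 0.238 = 6.031 mg/L.
Travel time t = 3.1e+04 m / 0.66 m/s = 4.697e+04 s = 0.5436 d.
C = 6.031·exp(−0.61·0.5436) = 6.031·0.7178 = 4.329 mg/L.

4.33 mg/L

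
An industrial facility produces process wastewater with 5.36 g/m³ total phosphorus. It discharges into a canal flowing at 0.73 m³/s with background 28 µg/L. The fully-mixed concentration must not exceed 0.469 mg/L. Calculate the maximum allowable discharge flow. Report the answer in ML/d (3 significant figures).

28 µg/L = 0.028 mg/L.
Mass balance at complete mixing: C_std·(Q_w + Q_r) = Q_w·C_e + Q_r·C_b.
Rearranging, Q_w = Q_r·(C_std − C_b)/(C_e − C_std) = 0.73·(0.469 − 0.028) / (5.36 − 0.469) = 0.06582 m³/s.
= 5.687 ML/d.

5.69 ML/d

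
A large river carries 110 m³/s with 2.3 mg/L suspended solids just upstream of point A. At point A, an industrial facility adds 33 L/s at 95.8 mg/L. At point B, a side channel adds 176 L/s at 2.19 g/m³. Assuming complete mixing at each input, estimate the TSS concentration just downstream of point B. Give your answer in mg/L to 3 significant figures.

2.33 mg/L

33 L/s = 0.033 m³/s.
After input A: C = (110·2.3 + 0.033·95.8) / 110 = 2.328 mg/L.
176 L/s = 0.176 m³/s.
After input B: C = (110·2.328 + 0.176·2.19) / 110.2 = 2.328 mg/L.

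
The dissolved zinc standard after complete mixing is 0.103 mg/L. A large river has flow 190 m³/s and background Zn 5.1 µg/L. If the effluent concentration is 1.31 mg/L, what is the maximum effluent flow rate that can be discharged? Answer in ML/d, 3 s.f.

5.1 µg/L = 0.0051 mg/L.
Mass balance at complete mixing: C_std·(Q_w + Q_r) = Q_w·C_e + Q_r·C_b.
Rearranging, Q_w = Q_r·(C_std − C_b)/(C_e − C_std) = 190·(0.103 − 0.0051) / (1.31 − 0.103) = 15.41 m³/s.
= 1332 ML/d.

1330 ML/d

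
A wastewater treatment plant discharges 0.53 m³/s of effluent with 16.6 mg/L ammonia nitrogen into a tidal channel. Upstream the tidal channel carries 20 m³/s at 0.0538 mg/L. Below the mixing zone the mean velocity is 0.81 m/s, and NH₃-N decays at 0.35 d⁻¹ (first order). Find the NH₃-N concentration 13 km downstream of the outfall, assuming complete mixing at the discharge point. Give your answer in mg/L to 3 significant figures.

After complete mixing, C₀ = (0.53·16.6 + 20·0.0538) / 20.53 = 0.481 mg/L.
Travel time t = 1.3e+04 m / 0.81 m/s = 1.605e+04 s = 0.1858 d.
C = 0.481·exp(−0.35·0.1858) = 0.481·0.9371 = 0.4507 mg/L.

0.451 mg/L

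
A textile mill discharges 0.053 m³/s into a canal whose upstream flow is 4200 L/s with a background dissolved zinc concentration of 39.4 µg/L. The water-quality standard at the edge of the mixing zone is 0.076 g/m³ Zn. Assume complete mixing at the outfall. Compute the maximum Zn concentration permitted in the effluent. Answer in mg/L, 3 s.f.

2.98 mg/L

4200 L/s = 4.2 m³/s.
39.4 µg/L = 0.0394 mg/L.
Mass balance: 0.076·4.253 = 0.053·Cₑ + 4.2·0.0394.
Cₑ = (0.3232 − 0.1655) / 0.053 = 2.976 mg/L.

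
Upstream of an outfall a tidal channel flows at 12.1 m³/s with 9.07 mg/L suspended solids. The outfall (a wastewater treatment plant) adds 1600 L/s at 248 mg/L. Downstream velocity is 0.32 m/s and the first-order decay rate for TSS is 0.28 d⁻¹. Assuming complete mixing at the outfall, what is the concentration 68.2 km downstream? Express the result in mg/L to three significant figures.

18.5 mg/L

1600 L/s = 1.6 m³/s.
After complete mixing, C₀ = (1.6·248 + 12.1·9.07) / 13.7 = 36.97 mg/L.
Travel time t = 6.82e+04 m / 0.32 m/s = 2.131e+05 s = 2.467 d.
C = 36.97·exp(−0.28·2.467) = 36.97·0.5012 = 18.53 mg/L.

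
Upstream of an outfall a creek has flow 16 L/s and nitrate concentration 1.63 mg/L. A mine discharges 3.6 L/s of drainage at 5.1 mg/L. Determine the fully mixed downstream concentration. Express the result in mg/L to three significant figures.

2.27 mg/L

3.6 L/s = 0.0036 m³/s.
16 L/s = 0.016 m³/s.
By mass balance at complete mixing, C = (0.0036·5.1 + 0.016·1.63) / (0.0036 + 0.016) = 0.04444/0.0196 = 2.267 mg/L.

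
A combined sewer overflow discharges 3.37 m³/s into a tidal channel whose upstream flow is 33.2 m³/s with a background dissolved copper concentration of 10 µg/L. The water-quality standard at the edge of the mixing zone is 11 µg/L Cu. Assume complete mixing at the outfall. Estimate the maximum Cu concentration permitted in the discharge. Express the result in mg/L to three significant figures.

10 µg/L = 0.01 mg/L.
11 µg/L = 0.011 mg/L.
Mass balance: 0.011·36.57 = 3.37·Cₑ + 33.2·0.01.
Cₑ = (0.4023 − 0.332) / 3.37 = 0.02085 mg/L.

0.0209 mg/L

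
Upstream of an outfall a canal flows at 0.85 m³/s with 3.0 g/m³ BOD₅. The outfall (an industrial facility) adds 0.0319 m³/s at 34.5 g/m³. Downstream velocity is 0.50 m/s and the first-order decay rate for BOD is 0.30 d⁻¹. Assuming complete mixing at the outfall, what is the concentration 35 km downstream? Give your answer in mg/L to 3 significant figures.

3.25 mg/L

After complete mixing, C₀ = (0.0319·34.5 + 0.85·3) / 0.8819 = 4.139 mg/L.
Travel time t = 3.5e+04 m / 0.50 m/s = 7e+04 s = 0.8102 d.
C = 4.139·exp(−0.30·0.8102) = 4.139·0.7842 = 3.246 mg/L.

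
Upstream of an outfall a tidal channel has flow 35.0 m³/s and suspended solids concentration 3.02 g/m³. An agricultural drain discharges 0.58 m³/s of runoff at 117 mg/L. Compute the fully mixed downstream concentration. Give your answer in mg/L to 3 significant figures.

4.88 mg/L

Conservation of mass across the mixing zone: C = (0.58·117 + 35·3.02) / (0.58 + 35) = 173.6/35.58 = 4.878 mg/L.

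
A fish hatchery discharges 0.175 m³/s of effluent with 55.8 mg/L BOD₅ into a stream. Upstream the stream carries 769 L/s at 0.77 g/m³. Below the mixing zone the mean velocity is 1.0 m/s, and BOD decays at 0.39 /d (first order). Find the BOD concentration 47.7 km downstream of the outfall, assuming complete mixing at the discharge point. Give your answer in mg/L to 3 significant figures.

8.85 mg/L

769 L/s = 0.769 m³/s.
After complete mixing, C₀ = (0.175·55.8 + 0.769·0.77) / 0.944 = 10.97 mg/L.
Travel time t = 4.77e+04 m / 1.0 m/s = 4.77e+04 s = 0.5521 d.
C = 10.97·exp(−0.39·0.5521) = 10.97·0.8063 = 8.846 mg/L.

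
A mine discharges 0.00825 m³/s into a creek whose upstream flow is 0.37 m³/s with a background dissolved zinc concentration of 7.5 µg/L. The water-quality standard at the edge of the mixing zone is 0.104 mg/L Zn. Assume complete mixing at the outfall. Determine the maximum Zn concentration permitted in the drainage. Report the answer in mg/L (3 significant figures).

4.43 mg/L

7.5 µg/L = 0.0075 mg/L.
Mass balance: 0.104·0.3782 = 0.00825·Cₑ + 0.37·0.0075.
Cₑ = (0.03934 − 0.002775) / 0.00825 = 4.432 mg/L.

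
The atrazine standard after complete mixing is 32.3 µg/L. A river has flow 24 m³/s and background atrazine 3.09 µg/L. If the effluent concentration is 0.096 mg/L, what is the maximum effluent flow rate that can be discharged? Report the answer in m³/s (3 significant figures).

11.0 m³/s

3.09 µg/L = 0.00309 mg/L.
32.3 µg/L = 0.0323 mg/L.
Mass balance at complete mixing: C_std·(Q_w + Q_r) = Q_w·C_e + Q_r·C_b.
Rearranging, Q_w = Q_r·(C_std − C_b)/(C_e − C_std) = 24·(0.0323 − 0.00309) / (0.096 − 0.0323) = 11.01 m³/s.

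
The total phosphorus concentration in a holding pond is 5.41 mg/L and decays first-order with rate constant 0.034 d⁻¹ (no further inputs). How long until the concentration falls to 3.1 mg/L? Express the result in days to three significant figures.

t = ln(C₀/C)/k = ln(5.41/3.1)/0.034 = 0.5568/0.034 = 16.38 d.

16.4 d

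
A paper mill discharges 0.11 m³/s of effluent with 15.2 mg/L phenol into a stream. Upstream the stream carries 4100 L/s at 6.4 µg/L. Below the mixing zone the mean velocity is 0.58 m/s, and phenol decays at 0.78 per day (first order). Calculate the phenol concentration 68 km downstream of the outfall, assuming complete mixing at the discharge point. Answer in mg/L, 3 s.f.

0.140 mg/L

4100 L/s = 4.1 m³/s.
6.4 µg/L = 0.0064 mg/L.
After complete mixing, C₀ = (0.11·15.2 + 4.1·0.0064) / 4.21 = 0.4034 mg/L.
Travel time t = 6.8e+04 m / 0.58 m/s = 1.172e+05 s = 1.357 d.
C = 0.4034·exp(−0.78·1.357) = 0.4034·0.347 = 0.14 mg/L.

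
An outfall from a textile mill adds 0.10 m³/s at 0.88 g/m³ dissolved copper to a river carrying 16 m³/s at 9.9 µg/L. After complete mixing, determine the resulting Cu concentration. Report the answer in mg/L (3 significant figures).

0.0153 mg/L

9.9 µg/L = 0.0099 mg/L.
Flow-weighted mixing gives C = (0.1·0.88 + 16·0.0099) / (0.1 + 16) = 0.2464/16.1 = 0.0153 mg/L.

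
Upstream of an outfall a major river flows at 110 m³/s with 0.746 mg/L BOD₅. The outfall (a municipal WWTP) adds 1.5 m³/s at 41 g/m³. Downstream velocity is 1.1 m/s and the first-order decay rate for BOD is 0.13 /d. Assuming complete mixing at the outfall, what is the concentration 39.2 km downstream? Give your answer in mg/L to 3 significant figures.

After complete mixing, C₀ = (1.5·41 + 110·0.746) / 111.5 = 1.288 mg/L.
Travel time t = 3.92e+04 m / 1.1 m/s = 3.564e+04 s = 0.4125 d.
C = 1.288·exp(−0.13·0.4125) = 1.288·0.9478 = 1.22 mg/L.

1.22 mg/L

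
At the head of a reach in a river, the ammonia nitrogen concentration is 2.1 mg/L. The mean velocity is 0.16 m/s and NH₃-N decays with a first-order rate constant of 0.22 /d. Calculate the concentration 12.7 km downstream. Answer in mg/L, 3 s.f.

1.72 mg/L

Travel time t = 12.7 km / 0.16 m/s = 1.27e+04/0.16 = 7.938e+04 s = 0.9187 d.
First-order decay: C = 2.1·exp(−0.22·0.9187) = 2.1·0.817 = 1.716 mg/L.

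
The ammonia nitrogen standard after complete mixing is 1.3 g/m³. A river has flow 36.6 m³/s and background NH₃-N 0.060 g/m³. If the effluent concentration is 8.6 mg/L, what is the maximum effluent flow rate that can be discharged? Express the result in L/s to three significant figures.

6220 L/s

Mass balance at complete mixing: C_std·(Q_w + Q_r) = Q_w·C_e + Q_r·C_b.
Rearranging, Q_w = Q_r·(C_std − C_b)/(C_e − C_std) = 36.6·(1.3 − 0.06) / (8.6 − 1.3) = 6.217 m³/s.
= 6217 L/s.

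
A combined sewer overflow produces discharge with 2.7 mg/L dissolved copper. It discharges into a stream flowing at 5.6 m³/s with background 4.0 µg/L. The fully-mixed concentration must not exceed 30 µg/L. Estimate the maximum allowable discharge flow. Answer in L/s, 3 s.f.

4.0 µg/L = 0.004 mg/L.
30 µg/L = 0.03 mg/L.
Mass balance at complete mixing: C_std·(Q_w + Q_r) = Q_w·C_e + Q_r·C_b.
Rearranging, Q_w = Q_r·(C_std − C_b)/(C_e − C_std) = 5.6·(0.03 − 0.004) / (2.7 − 0.03) = 0.05453 m³/s.
= 54.53 L/s.

54.5 L/s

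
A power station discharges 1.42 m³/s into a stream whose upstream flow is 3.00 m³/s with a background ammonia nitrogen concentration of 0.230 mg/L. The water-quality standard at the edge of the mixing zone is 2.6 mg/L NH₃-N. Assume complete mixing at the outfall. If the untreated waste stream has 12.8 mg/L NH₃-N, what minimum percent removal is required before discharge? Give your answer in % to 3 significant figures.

40.6 %

Mass balance: 2.6·4.42 = 1.42·Cₑ + 3·0.23.
Cₑ = (11.49 − 0.69) / 1.42 = 7.607 mg/L.
Required removal = 1 − 7.607/12.8 = 40.57 %.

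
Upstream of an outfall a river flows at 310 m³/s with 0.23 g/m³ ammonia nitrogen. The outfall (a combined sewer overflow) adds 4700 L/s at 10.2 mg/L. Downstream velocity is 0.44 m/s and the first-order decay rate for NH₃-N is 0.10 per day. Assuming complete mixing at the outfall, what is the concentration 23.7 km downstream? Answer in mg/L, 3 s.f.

0.356 mg/L

4700 L/s = 4.7 m³/s.
After complete mixing, C₀ = (4.7·10.2 + 310·0.23) / 314.7 = 0.3789 mg/L.
Travel time t = 2.37e+04 m / 0.44 m/s = 5.386e+04 s = 0.6234 d.
C = 0.3789·exp(−0.10·0.6234) = 0.3789·0.9396 = 0.356 mg/L.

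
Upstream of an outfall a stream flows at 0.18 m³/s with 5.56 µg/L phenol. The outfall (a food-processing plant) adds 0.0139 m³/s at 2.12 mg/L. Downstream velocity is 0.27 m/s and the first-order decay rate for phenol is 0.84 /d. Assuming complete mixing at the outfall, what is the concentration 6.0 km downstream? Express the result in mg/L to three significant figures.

0.127 mg/L

5.56 µg/L = 0.00556 mg/L.
After complete mixing, C₀ = (0.0139·2.12 + 0.18·0.00556) / 0.1939 = 0.1571 mg/L.
Travel time t = 6000 m / 0.27 m/s = 2.222e+04 s = 0.2572 d.
C = 0.1571·exp(−0.84·0.2572) = 0.1571·0.8057 = 0.1266 mg/L.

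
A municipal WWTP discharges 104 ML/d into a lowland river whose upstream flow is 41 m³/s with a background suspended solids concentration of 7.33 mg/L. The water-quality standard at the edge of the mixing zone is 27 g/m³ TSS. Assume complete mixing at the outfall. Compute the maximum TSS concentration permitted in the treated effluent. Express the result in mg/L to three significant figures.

104 ML/d = 1.204 m³/s.
Mass balance: 27·42.2 = 1.204·Cₑ + 41·7.33.
Cₑ = (1140 − 300.5) / 1.204 = 697 mg/L.

697 mg/L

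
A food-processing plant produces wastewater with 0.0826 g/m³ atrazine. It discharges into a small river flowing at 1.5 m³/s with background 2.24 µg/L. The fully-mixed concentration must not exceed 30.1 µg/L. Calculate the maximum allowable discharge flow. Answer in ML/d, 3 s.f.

68.8 ML/d

2.24 µg/L = 0.00224 mg/L.
30.1 µg/L = 0.0301 mg/L.
Mass balance at complete mixing: C_std·(Q_w + Q_r) = Q_w·C_e + Q_r·C_b.
Rearranging, Q_w = Q_r·(C_std − C_b)/(C_e − C_std) = 1.5·(0.0301 − 0.00224) / (0.0826 − 0.0301) = 0.796 m³/s.
= 68.77 ML/d.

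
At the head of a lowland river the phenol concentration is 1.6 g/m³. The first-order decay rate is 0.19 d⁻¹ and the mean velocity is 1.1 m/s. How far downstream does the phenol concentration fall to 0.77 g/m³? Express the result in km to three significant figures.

366 km

From C = C₀·e^(−kt), t = ln(C₀/C)/k = ln(1.6/0.77)/0.19 = 0.7314/0.19 = 3.849 d.
Distance = v·t = 1.1 m/s × 3.326e+05 s = 3.658e+05 m = 365.8 km.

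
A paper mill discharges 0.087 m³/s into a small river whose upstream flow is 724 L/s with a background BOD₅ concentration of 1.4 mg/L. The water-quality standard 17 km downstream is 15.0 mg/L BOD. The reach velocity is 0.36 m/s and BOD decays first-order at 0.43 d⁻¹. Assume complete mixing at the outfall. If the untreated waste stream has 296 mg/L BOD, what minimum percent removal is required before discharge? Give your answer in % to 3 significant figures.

724 L/s = 0.724 m³/s.
Travel time to the compliance point: t = 1.7e+04/0.36 = 4.722e+04 s = 0.5466 d; decay factor exp(−0.43·0.5466) = 0.7906.
So the concentration just after mixing may be at most 15/0.7906 = 18.97 mg/L.
Mass balance: 18.97·0.811 = 0.087·Cₑ + 0.724·1.4.
Cₑ = (15.39 − 1.014) / 0.087 = 165.2 mg/L.
Required removal = 1 − 165.2/296 = 44.18 %.

44.2 %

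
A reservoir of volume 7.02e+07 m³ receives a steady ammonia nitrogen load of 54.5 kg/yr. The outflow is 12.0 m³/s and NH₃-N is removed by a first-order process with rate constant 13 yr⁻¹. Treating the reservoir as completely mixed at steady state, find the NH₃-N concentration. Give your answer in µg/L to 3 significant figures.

Outflow Q = 12.0 m³/s × 3.156e+07 s/yr = 3.787e+08 m³/yr.
Steady-state CSTR mass balance: W = Q·C + k·V·C, so C = W/(Q + kV).
Q + kV = 3.787e+08 + 13·7.02e+07 = 1.291e+09 m³/yr.
C = 54.5/1.291e+09 = 4.221e-08 kg/m³ = 4.221e-05 mg/L = 0.04221 µg/L.

0.0422 µg/L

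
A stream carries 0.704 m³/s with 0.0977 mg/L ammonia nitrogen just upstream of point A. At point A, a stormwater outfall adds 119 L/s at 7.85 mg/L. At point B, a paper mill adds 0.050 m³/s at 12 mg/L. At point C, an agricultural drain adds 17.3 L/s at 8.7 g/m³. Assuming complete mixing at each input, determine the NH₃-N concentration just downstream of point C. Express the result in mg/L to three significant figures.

119 L/s = 0.119 m³/s.
After input A: C = (0.704·0.0977 + 0.119·7.85) / 0.823 = 1.219 mg/L.
After input B: C = (0.823·1.219 + 0.05·12) / 0.873 = 1.836 mg/L.
17.3 L/s = 0.0173 m³/s.
After input C: C = (0.873·1.836 + 0.0173·8.7) / 0.8903 = 1.969 mg/L.

1.97 mg/L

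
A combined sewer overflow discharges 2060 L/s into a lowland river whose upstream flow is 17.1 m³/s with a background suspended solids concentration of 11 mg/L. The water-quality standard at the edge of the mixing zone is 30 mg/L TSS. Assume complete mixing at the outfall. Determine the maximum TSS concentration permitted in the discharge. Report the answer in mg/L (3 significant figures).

188 mg/L

2060 L/s = 2.06 m³/s.
Mass balance: 30·19.16 = 2.06·Cₑ + 17.1·11.
Cₑ = (574.8 − 188.1) / 2.06 = 187.7 mg/L.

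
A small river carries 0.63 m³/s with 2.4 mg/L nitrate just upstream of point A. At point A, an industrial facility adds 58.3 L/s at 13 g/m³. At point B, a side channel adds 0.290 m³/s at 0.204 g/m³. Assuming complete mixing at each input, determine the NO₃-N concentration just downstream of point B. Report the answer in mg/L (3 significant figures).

2.38 mg/L

58.3 L/s = 0.0583 m³/s.
After input A: C = (0.63·2.4 + 0.0583·13) / 0.6883 = 3.298 mg/L.
After input B: C = (0.6883·3.298 + 0.29·0.204) / 0.9783 = 2.381 mg/L.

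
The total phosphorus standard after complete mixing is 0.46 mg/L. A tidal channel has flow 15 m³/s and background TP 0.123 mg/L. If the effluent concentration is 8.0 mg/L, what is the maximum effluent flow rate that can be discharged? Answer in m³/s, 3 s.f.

0.670 m³/s

Mass balance at complete mixing: C_std·(Q_w + Q_r) = Q_w·C_e + Q_r·C_b.
Rearranging, Q_w = Q_r·(C_std − C_b)/(C_e − C_std) = 15·(0.46 − 0.123) / (8 − 0.46) = 0.6704 m³/s.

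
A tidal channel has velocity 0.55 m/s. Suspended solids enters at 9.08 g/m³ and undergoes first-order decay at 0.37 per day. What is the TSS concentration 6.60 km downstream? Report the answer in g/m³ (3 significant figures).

Travel time t = 6.60 km / 0.55 m/s = 6600/0.55 = 1.2e+04 s = 0.1389 d.
First-order decay: C = 9.08·exp(−0.37·0.1389) = 9.08·0.9499 = 8.625 g/m³.

8.63 g/m³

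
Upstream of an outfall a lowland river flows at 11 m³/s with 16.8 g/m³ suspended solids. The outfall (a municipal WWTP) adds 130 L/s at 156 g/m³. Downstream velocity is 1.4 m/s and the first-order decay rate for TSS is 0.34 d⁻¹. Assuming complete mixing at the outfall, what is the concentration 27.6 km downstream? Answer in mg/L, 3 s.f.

17.1 mg/L

130 L/s = 0.13 m³/s.
After complete mixing, C₀ = (0.13·156 + 11·16.8) / 11.13 = 18.43 mg/L.
Travel time t = 2.76e+04 m / 1.4 m/s = 1.971e+04 s = 0.2282 d.
C = 18.43·exp(−0.34·0.2282) = 18.43·0.9254 = 17.05 mg/L.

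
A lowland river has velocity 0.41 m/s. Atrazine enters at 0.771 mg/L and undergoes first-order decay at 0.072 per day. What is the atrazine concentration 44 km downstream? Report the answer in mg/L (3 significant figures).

0.705 mg/L

Travel time t = 44 km / 0.41 m/s = 4.4e+04/0.41 = 1.073e+05 s = 1.242 d.
First-order decay: C = 0.771·exp(−0.072·1.242) = 0.771·0.9145 = 0.705 mg/L.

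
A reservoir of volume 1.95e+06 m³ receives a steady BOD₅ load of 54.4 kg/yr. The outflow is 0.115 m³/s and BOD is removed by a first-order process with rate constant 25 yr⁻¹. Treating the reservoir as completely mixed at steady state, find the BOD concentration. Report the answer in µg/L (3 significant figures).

Outflow Q = 0.115 m³/s × 3.156e+07 s/yr = 3.629e+06 m³/yr.
Steady-state CSTR mass balance: W = Q·C + k·V·C, so C = W/(Q + kV).
Q + kV = 3.629e+06 + 25·1.95e+06 = 5.238e+07 m³/yr.
C = 54.4/5.238e+07 = 1.039e-06 kg/m³ = 0.001039 mg/L = 1.039 µg/L.

1.04 µg/L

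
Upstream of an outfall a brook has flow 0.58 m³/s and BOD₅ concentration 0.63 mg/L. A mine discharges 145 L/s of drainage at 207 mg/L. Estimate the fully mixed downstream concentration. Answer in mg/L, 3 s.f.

145 L/s = 0.145 m³/s.
Flow-weighted mixing gives C = (0.145·207 + 0.58·0.63) / (0.145 + 0.58) = 30.38/0.725 = 41.9 mg/L.

41.9 mg/L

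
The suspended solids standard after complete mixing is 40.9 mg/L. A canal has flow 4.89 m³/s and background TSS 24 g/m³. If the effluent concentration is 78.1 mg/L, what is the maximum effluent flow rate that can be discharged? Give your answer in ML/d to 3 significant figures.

192 ML/d

Mass balance at complete mixing: C_std·(Q_w + Q_r) = Q_w·C_e + Q_r·C_b.
Rearranging, Q_w = Q_r·(C_std − C_b)/(C_e − C_std) = 4.89·(40.9 − 24) / (78.1 − 40.9) = 2.222 m³/s.
= 191.9 ML/d.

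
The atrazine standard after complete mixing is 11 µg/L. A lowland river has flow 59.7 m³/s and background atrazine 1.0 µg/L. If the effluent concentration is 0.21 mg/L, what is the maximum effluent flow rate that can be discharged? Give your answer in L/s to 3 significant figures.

1.0 µg/L = 0.001 mg/L.
11 µg/L = 0.011 mg/L.
Mass balance at complete mixing: C_std·(Q_w + Q_r) = Q_w·C_e + Q_r·C_b.
Rearranging, Q_w = Q_r·(C_std − C_b)/(C_e − C_std) = 59.7·(0.011 − 0.001) / (0.21 − 0.011) = 3 m³/s.
= 3000 L/s.

3000 L/s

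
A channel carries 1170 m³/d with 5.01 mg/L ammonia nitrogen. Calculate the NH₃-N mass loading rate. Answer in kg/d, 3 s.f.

1170 m³/d = 0.01354 m³/s.
Mass flux = Q·C = 0.01354 m³/s × 5.01 g/m³ = 0.06784 g/s.
= 0.06784 g/s × 86.4 = 5.862 kg/d.

5.86 kg/d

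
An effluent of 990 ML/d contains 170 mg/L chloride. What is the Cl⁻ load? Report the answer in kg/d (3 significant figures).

168000 kg/d

990 ML/d = 11.46 m³/s.
Mass flux = Q·C = 11.46 m³/s × 170 g/m³ = 1948 g/s.
= 1948 g/s × 86.4 = 1.683e+05 kg/d.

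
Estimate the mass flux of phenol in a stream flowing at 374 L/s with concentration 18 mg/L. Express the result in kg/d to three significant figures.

582 kg/d

374 L/s = 0.374 m³/s.
Mass flux = Q·C = 0.374 m³/s × 18 g/m³ = 6.732 g/s.
= 6.732 g/s × 86.4 = 581.6 kg/d.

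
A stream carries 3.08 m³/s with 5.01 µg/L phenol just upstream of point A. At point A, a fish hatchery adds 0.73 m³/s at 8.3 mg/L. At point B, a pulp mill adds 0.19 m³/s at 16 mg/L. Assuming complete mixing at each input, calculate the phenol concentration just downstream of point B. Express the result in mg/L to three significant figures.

2.28 mg/L

5.01 µg/L = 0.00501 mg/L.
After input A: C = (3.08·0.00501 + 0.73·8.3) / 3.81 = 1.594 mg/L.
After input B: C = (3.81·1.594 + 0.19·16) / 4 = 2.279 mg/L.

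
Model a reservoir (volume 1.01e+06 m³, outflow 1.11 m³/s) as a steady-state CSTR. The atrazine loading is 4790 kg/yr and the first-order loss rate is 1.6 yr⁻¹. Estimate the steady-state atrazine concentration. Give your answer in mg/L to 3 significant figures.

0.131 mg/L

Outflow Q = 1.11 m³/s × 3.156e+07 s/yr = 3.503e+07 m³/yr.
Steady-state CSTR mass balance: W = Q·C + k·V·C, so C = W/(Q + kV).
Q + kV = 3.503e+07 + 1.6·1.01e+06 = 3.664e+07 m³/yr.
C = 4790/3.664e+07 = 0.0001307 kg/m³ = 0.1307 mg/L.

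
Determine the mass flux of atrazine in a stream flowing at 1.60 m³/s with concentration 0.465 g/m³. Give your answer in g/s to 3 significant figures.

Mass flux = Q·C = 1.6 m³/s × 0.465 g/m³ = 0.744 g/s.

0.744 g/s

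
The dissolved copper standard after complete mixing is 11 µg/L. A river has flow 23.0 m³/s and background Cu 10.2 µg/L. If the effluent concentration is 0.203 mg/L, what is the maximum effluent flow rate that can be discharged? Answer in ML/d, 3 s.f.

8.28 ML/d

10.2 µg/L = 0.0102 mg/L.
11 µg/L = 0.011 mg/L.
Mass balance at complete mixing: C_std·(Q_w + Q_r) = Q_w·C_e + Q_r·C_b.
Rearranging, Q_w = Q_r·(C_std − C_b)/(C_e − C_std) = 23.0·(0.011 − 0.0102) / (0.203 − 0.011) = 0.09583 m³/s.
= 8.28 ML/d.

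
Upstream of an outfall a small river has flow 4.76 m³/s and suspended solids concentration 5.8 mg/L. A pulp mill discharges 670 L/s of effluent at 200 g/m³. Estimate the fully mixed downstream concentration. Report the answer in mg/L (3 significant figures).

29.8 mg/L

670 L/s = 0.67 m³/s.
Conservation of mass across the mixing zone: C = (0.67·200 + 4.76·5.8) / (0.67 + 4.76) = 161.6/5.43 = 29.76 mg/L.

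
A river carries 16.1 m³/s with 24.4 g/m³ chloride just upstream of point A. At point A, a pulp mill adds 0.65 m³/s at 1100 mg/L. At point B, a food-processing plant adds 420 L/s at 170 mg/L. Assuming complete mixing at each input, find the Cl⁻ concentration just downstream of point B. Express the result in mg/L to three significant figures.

68.7 mg/L

After input A: C = (16.1·24.4 + 0.65·1100) / 16.75 = 66.14 mg/L.
420 L/s = 0.42 m³/s.
After input B: C = (16.75·66.14 + 0.42·170) / 17.17 = 68.68 mg/L.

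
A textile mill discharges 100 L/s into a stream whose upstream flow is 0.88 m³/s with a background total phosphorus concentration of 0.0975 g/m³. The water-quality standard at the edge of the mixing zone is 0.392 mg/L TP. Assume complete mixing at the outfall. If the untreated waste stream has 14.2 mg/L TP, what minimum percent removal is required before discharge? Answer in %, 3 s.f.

79.0 %

100 L/s = 0.1 m³/s.
Mass balance: 0.392·0.98 = 0.1·Cₑ + 0.88·0.0975.
Cₑ = (0.3842 − 0.0858) / 0.1 = 2.984 mg/L.
Required removal = 1 − 2.984/14.2 = 78.99 %.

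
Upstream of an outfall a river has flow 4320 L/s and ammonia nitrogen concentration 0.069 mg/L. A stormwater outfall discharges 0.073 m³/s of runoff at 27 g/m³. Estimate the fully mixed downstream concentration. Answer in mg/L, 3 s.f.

0.517 mg/L

4320 L/s = 4.32 m³/s.
Flow-weighted mixing gives C = (0.073·27 + 4.32·0.069) / (0.073 + 4.32) = 2.269/4.393 = 0.5165 mg/L.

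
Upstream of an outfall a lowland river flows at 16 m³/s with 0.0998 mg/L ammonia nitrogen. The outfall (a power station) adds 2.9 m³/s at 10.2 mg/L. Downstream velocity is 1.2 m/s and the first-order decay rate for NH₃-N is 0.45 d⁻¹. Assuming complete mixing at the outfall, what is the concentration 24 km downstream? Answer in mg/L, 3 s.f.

After complete mixing, C₀ = (2.9·10.2 + 16·0.0998) / 18.9 = 1.65 mg/L.
Travel time t = 2.4e+04 m / 1.2 m/s = 2e+04 s = 0.2315 d.
C = 1.65·exp(−0.45·0.2315) = 1.65·0.9011 = 1.486 mg/L.

1.49 mg/L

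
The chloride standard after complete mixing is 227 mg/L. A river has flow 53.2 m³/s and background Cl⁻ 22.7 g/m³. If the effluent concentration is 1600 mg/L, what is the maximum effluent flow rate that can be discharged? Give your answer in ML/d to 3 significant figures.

684 ML/d

Mass balance at complete mixing: C_std·(Q_w + Q_r) = Q_w·C_e + Q_r·C_b.
Rearranging, Q_w = Q_r·(C_std − C_b)/(C_e − C_std) = 53.2·(227 − 22.7) / (1600 − 227) = 7.916 m³/s.
= 683.9 ML/d.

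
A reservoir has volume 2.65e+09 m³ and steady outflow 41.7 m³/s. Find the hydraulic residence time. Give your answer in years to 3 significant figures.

2.01 yr

Q = 41.7 m³/s × 3.156e+07 s/yr = 1.316e+09 m³/yr.
Hydraulic residence time τ = V/Q = 2.65e+09/1.316e+09 = 2.014 yr.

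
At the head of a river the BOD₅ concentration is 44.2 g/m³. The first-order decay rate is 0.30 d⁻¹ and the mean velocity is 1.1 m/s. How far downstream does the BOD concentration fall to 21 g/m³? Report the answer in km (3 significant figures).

236 km

From C = C₀·e^(−kt), t = ln(C₀/C)/k = ln(44.2/21)/0.30 = 0.7442/0.30 = 2.481 d.
Distance = v·t = 1.1 m/s × 2.143e+05 s = 2.358e+05 m = 235.8 km.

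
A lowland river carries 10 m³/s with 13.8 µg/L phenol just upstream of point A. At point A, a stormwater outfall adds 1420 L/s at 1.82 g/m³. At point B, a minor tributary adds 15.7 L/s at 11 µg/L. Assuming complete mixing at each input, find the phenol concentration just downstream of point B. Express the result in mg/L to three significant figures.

0.238 mg/L

13.8 µg/L = 0.0138 mg/L.
1420 L/s = 1.42 m³/s.
After input A: C = (10·0.0138 + 1.42·1.82) / 11.42 = 0.2384 mg/L.
15.7 L/s = 0.0157 m³/s.
11 µg/L = 0.011 mg/L.
After input B: C = (11.42·0.2384 + 0.0157·0.011) / 11.44 = 0.2381 mg/L.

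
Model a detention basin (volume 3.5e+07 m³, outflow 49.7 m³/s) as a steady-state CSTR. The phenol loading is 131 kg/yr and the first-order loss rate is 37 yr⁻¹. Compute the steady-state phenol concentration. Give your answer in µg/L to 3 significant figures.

0.0457 µg/L

Outflow Q = 49.7 m³/s × 3.156e+07 s/yr = 1.568e+09 m³/yr.
Steady-state CSTR mass balance: W = Q·C + k·V·C, so C = W/(Q + kV).
Q + kV = 1.568e+09 + 37·3.5e+07 = 2.863e+09 m³/yr.
C = 131/2.863e+09 = 4.575e-08 kg/m³ = 4.575e-05 mg/L = 0.04575 µg/L.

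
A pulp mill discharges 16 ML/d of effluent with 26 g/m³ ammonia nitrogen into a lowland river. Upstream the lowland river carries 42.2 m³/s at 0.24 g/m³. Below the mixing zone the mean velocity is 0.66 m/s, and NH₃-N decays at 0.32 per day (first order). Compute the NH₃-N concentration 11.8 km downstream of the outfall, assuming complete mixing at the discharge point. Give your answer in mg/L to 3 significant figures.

16 ML/d = 0.1852 m³/s.
After complete mixing, C₀ = (0.1852·26 + 42.2·0.24) / 42.39 = 0.3525 mg/L.
Travel time t = 1.18e+04 m / 0.66 m/s = 1.788e+04 s = 0.2069 d.
C = 0.3525·exp(−0.32·0.2069) = 0.3525·0.9359 = 0.33 mg/L.

0.330 mg/L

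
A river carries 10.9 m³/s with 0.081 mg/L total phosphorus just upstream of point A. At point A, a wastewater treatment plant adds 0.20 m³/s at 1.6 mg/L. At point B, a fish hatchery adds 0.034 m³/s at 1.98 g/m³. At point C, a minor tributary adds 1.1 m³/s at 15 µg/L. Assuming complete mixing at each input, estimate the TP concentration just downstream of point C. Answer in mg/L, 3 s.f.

After input A: C = (10.9·0.081 + 0.2·1.6) / 11.1 = 0.1084 mg/L.
After input B: C = (11.1·0.1084 + 0.034·1.98) / 11.13 = 0.1141 mg/L.
15 µg/L = 0.015 mg/L.
After input C: C = (11.13·0.1141 + 1.1·0.015) / 12.23 = 0.1052 mg/L.

0.105 mg/L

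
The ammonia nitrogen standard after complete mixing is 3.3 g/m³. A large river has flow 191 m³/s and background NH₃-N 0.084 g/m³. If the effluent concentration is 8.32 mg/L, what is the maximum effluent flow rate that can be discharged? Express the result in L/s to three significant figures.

122000 L/s

Mass balance at complete mixing: C_std·(Q_w + Q_r) = Q_w·C_e + Q_r·C_b.
Rearranging, Q_w = Q_r·(C_std − C_b)/(C_e − C_std) = 191·(3.3 − 0.084) / (8.32 − 3.3) = 122.4 m³/s.
= 1.224e+05 L/s.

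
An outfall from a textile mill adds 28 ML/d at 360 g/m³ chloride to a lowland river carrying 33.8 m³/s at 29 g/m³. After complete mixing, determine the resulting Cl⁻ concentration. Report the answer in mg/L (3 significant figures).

32.1 mg/L

28 ML/d = 0.3241 m³/s.
Conservation of mass across the mixing zone: C = (0.3241·360 + 33.8·29) / (0.3241 + 33.8) = 1097/34.12 = 32.14 mg/L.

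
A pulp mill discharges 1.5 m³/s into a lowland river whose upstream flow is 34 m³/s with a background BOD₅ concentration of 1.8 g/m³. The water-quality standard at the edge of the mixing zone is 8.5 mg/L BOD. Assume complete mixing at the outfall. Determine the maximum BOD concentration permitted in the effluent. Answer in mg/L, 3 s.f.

160 mg/L

Mass balance: 8.5·35.5 = 1.5·Cₑ + 34·1.8.
Cₑ = (301.8 − 61.2) / 1.5 = 160.4 mg/L.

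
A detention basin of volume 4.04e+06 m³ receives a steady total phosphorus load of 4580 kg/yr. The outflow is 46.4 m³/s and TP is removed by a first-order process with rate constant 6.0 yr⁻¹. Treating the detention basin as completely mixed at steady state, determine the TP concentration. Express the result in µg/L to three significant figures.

Outflow Q = 46.4 m³/s × 3.156e+07 s/yr = 1.464e+09 m³/yr.
Steady-state CSTR mass balance: W = Q·C + k·V·C, so C = W/(Q + kV).
Q + kV = 1.464e+09 + 6.0·4.04e+06 = 1.489e+09 m³/yr.
C = 4580/1.489e+09 = 3.077e-06 kg/m³ = 0.003077 mg/L = 3.077 µg/L.

3.08 µg/L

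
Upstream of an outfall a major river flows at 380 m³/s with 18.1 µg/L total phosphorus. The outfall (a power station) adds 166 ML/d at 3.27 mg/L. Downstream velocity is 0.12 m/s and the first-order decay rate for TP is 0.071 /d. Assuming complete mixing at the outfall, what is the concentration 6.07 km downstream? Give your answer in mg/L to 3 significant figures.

166 ML/d = 1.921 m³/s.
18.1 µg/L = 0.0181 mg/L.
After complete mixing, C₀ = (1.921·3.27 + 380·0.0181) / 381.9 = 0.03446 mg/L.
Travel time t = 6070 m / 0.12 m/s = 5.058e+04 s = 0.5855 d.
C = 0.03446·exp(−0.071·0.5855) = 0.03446·0.9593 = 0.03306 mg/L.

0.0331 mg/L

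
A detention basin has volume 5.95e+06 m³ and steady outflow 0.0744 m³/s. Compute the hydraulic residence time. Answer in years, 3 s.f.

2.53 yr

Q = 0.0744 m³/s × 3.156e+07 s/yr = 2.348e+06 m³/yr.
Hydraulic residence time τ = V/Q = 5.95e+06/2.348e+06 = 2.534 yr.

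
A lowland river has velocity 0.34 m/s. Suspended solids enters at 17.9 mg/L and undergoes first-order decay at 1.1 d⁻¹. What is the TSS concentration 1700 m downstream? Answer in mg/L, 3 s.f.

Travel time t = 1700 m / 0.34 m/s = 1700/0.34 = 5000 s = 0.05787 d.
First-order decay: C = 17.9·exp(−1.1·0.05787) = 17.9·0.9383 = 16.8 mg/L.

16.8 mg/L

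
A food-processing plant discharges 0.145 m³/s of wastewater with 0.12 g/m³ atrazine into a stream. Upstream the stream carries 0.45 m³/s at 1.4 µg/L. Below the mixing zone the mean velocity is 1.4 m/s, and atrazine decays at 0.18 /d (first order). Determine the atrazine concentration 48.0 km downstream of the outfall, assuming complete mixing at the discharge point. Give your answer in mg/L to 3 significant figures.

0.0282 mg/L

1.4 µg/L = 0.0014 mg/L.
After complete mixing, C₀ = (0.145·0.12 + 0.45·0.0014) / 0.595 = 0.0303 mg/L.
Travel time t = 4.8e+04 m / 1.4 m/s = 3.429e+04 s = 0.3968 d.
C = 0.0303·exp(−0.18·0.3968) = 0.0303·0.9311 = 0.02821 mg/L.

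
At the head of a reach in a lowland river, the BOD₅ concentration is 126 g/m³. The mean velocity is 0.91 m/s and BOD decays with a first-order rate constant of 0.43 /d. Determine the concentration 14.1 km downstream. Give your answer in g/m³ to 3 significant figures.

Travel time t = 14.1 km / 0.91 m/s = 1.41e+04/0.91 = 1.549e+04 s = 0.1793 d.
First-order decay: C = 126·exp(−0.43·0.1793) = 126·0.9258 = 116.6 g/m³.

117 g/m³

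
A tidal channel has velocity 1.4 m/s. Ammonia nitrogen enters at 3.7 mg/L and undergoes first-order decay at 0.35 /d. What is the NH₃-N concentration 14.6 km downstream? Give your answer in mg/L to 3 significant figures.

3.55 mg/L

Travel time t = 14.6 km / 1.4 m/s = 1.46e+04/1.4 = 1.043e+04 s = 0.1207 d.
First-order decay: C = 3.7·exp(−0.35·0.1207) = 3.7·0.9586 = 3.547 mg/L.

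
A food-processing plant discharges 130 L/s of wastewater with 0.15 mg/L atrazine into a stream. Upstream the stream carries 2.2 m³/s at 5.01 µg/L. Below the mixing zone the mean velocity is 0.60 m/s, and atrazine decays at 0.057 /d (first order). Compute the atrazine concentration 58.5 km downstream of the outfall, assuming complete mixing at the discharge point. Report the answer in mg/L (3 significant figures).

0.0123 mg/L

130 L/s = 0.13 m³/s.
5.01 µg/L = 0.00501 mg/L.
After complete mixing, C₀ = (0.13·0.15 + 2.2·0.00501) / 2.33 = 0.0131 mg/L.
Travel time t = 5.85e+04 m / 0.60 m/s = 9.75e+04 s = 1.128 d.
C = 0.0131·exp(−0.057·1.128) = 0.0131·0.9377 = 0.01228 mg/L.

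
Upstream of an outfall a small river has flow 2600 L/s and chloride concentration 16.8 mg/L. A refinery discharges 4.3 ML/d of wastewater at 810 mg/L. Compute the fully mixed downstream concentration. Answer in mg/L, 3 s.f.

4.3 ML/d = 0.04977 m³/s.
2600 L/s = 2.6 m³/s.
Conservation of mass across the mixing zone: C = (0.04977·810 + 2.6·16.8) / (0.04977 + 2.6) = 83.99/2.65 = 31.7 mg/L.

31.7 mg/L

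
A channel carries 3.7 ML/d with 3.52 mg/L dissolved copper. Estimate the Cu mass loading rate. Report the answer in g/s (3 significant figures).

0.151 g/s

3.7 ML/d = 0.04282 m³/s.
Mass flux = Q·C = 0.04282 m³/s × 3.52 g/m³ = 0.1507 g/s.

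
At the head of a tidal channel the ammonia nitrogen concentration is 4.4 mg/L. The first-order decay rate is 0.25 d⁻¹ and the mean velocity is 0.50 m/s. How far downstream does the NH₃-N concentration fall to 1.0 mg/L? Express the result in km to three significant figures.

256 km

From C = C₀·e^(−kt), t = ln(C₀/C)/k = ln(4.4/1.0)/0.25 = 1.482/0.25 = 5.926 d.
Distance = v·t = 0.50 m/s × 5.12e+05 s = 2.56e+05 m = 256 km.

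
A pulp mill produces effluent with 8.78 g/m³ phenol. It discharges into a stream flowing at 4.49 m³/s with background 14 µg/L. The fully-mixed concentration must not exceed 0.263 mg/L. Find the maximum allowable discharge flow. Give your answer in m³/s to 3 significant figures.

14 µg/L = 0.014 mg/L.
Mass balance at complete mixing: C_std·(Q_w + Q_r) = Q_w·C_e + Q_r·C_b.
Rearranging, Q_w = Q_r·(C_std − C_b)/(C_e − C_std) = 4.49·(0.263 − 0.014) / (8.78 − 0.263) = 0.1313 m³/s.

0.131 m³/s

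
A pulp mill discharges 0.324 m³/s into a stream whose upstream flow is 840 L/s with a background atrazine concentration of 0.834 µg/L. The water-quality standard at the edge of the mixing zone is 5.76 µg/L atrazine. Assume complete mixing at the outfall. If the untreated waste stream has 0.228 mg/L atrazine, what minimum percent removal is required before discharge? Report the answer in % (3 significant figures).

91.9 %

840 L/s = 0.84 m³/s.
0.834 µg/L = 0.000834 mg/L.
5.76 µg/L = 0.00576 mg/L.
Mass balance: 0.00576·1.164 = 0.324·Cₑ + 0.84·0.000834.
Cₑ = (0.006705 − 0.0007006) / 0.324 = 0.01853 mg/L.
Required removal = 1 − 0.01853/0.228 = 91.87 %.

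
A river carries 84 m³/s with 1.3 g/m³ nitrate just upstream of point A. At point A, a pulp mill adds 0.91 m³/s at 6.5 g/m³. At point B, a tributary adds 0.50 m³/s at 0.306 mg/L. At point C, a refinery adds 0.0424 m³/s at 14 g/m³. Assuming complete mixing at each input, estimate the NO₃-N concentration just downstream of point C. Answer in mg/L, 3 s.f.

1.36 mg/L

After input A: C = (84·1.3 + 0.91·6.5) / 84.91 = 1.356 mg/L.
After input B: C = (84.91·1.356 + 0.5·0.306) / 85.41 = 1.35 mg/L.
After input C: C = (85.41·1.35 + 0.0424·14) / 85.45 = 1.356 mg/L.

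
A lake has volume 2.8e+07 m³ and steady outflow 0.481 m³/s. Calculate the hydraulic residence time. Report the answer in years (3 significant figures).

Q = 0.481 m³/s × 3.156e+07 s/yr = 1.518e+07 m³/yr.
Hydraulic residence time τ = V/Q = 2.8e+07/1.518e+07 = 1.845 yr.

1.84 yr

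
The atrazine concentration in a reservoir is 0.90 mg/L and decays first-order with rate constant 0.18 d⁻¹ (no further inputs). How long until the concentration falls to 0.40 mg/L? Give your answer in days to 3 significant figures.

t = ln(C₀/C)/k = ln(0.90/0.40)/0.18 = 0.8109/0.18 = 4.505 d.

4.51 d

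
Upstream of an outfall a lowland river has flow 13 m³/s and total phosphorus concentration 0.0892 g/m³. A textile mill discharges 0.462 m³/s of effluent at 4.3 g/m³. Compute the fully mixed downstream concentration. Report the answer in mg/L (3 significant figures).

0.234 mg/L

By mass balance at complete mixing, C = (0.462·4.3 + 13·0.0892) / (0.462 + 13) = 3.146/13.46 = 0.2337 mg/L.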